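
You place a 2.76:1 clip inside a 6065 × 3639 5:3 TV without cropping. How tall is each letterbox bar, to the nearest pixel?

721 px

2.76:1 is wider than 5:3, so it spans the full width.
Content height = 6065 / 2.760 ≈ 2197.46 px.
Leftover height: 3639 − 2197.46 = 1441.54 px → 720.77 each side.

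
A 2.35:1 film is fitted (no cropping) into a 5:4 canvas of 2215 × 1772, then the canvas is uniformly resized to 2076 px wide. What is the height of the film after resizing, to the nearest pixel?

883 px

Fitted into 2215×1772, the film spans the width; its height is 2215 / 2.350 ≈ 942.55 px.
Resizing to 2076 px wide multiplies everything by 0.9372: 942.55 → 883.40 px.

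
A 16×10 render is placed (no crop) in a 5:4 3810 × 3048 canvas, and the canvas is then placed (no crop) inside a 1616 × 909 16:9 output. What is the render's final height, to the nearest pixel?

710 px

Inside the 3810×3048 canvas the render is width-limited at 3810.00 × 2381.25.
5:4 in 1616×909: fills the height, so the intermediate becomes 1136.25 × 909.00 — a scale of ×0.2982.
Applying the same ×0.2982: 2381.25 → 710.16.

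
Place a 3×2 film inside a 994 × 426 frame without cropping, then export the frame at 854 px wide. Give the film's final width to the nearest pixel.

549 px

Fitted into 994×426, the film spans the height; its width is 426 × 3/2 ≈ 639.00 px.
The frame scales by 854/994 = 0.8592; 639.00 × 0.8592 ≈ 549.00 px.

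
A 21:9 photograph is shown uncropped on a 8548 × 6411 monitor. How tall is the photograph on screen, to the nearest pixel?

3663 px

21:9 is wider than 4×3, so it spans the full width.
Content height = 8548 × 9/21 ≈ 3663.43 px.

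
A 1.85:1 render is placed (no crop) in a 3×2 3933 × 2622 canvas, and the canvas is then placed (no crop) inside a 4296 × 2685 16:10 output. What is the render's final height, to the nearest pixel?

2177 px

Inside the 3933×2622 canvas the render is width-limited at 3933.00 × 2125.95.
3×2 in 4296×2685: fills the height, so the intermediate becomes 4027.50 × 2685.00 — a scale of ×1.0240.
Applying the same ×1.0240: 2125.95 → 2177.03.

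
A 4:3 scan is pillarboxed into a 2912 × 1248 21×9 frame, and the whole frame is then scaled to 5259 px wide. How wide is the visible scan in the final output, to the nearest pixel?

At 2912×1248 the scan is height-limited, so width = 1248 × 4/3 ≈ 1664.00 px.
Scaling 2912 → 5259 is ×1.8060, so the width becomes 1664.00 × 1.8060 ≈ 3005.14 px.

3005 px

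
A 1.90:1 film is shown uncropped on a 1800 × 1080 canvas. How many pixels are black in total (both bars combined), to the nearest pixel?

1.90:1 is wider than 5:3, so it spans the full width.
The film is 1800 / 1.900 ≈ 947.3684 px tall.
1080 − 947.3684 = 132.6316 px of bars.
Across the 1800-px span: 132.6316 × 1800 ≈ 238737 px.

238737 pixels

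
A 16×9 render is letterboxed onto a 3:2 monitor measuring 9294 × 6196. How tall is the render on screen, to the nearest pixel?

5228 px

16×9 (1.778) > 3:2 (1.500), so the render fills the width.
The render is 9294 × 9/16 ≈ 5227.88 px tall.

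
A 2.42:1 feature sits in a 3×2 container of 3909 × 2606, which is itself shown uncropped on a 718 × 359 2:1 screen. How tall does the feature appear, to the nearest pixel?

2.42:1 in 3909×2606: fills the width, so the feature is 3909.00 × 1615.29.
3×2 in 718×359: fills the height, so the intermediate becomes 538.50 × 359.00 — a scale of ×0.1378.
So the feature's height is 1615.29 × 0.1378 ≈ 222.52.

223 px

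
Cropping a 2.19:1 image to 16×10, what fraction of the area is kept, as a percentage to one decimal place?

73.1%

Going from 2.19:1 to 16×10 means cutting width while keeping height.
Fraction kept = (1.600)/(2.190) ≈ 73.06%.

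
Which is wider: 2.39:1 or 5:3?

2.39:1

2.39 and 5:3 = 1.667; 2.39 > 1.667.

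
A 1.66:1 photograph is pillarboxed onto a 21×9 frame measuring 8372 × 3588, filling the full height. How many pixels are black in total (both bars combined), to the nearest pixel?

8668321 pixels

Content width = 3588 × 1.660 ≈ 5956.0800 px.
Black = 8372 − 5956.0800 = 2415.9200 px.
Bar area = 2415.9200 × 3588 ≈ 8668321 px.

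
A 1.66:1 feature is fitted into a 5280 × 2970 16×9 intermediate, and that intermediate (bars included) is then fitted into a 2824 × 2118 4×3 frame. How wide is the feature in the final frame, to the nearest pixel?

First fit — 1.66:1 into 5280×2970 spans the height: 4930.20 × 2970.00.
16×9 in 2824×2118: fills the width, so the intermediate becomes 2824.00 × 1588.50 — a scale of ×0.5348.
So the feature's width is 4930.20 × 0.5348 ≈ 2636.91.

2637 px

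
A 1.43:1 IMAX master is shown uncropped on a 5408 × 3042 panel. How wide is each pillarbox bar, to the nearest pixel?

1.43:1 IMAX (1.430) < 16×9 (1.778), so the master fills the height.
Content width = 3042 × 1.430 ≈ 4350.06 px.
Black = 5408 − 4350.06 = 1057.94 px, or 528.97 per bar.

529 px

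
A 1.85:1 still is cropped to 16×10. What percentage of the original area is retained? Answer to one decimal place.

86.5%

Going from 1.85:1 to 16×10 means cutting width while keeping height.
(1.600)/(1.850) ≈ 0.865 of the area survives.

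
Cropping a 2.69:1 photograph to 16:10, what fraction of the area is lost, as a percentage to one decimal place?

40.5%

16:10 is narrower than 2.69:1, so the crop keeps the full height and trims the width.
Area ratio = (1.600)/(2.690) = 59.48%; the remaining 40.52% is cropped out.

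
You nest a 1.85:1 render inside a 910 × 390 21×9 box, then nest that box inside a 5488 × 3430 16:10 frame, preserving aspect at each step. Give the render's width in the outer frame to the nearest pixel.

4351 px

Inside the 910×390 canvas the render is height-limited at 721.50 × 390.00.
21×9 in 5488×3430: fills the width, so the intermediate becomes 5488.00 × 2352.00 — a scale of ×6.0308.
The render scales with it: width 721.50 × 6.0308 ≈ 4351.20.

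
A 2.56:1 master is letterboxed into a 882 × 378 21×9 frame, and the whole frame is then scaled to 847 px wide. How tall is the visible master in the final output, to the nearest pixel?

At 882×378 the master is width-limited, so height = 882 / 2.560 ≈ 344.53 px.
Scaling 882 → 847 is ×0.9603, so the height becomes 344.53 × 0.9603 ≈ 330.86 px.

331 px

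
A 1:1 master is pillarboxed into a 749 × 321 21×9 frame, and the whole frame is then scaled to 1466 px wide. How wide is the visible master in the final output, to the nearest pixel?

628 px

At 749×321 the master is height-limited, so width = 321 × 1/1 ≈ 321.00 px.
The frame scales by 1466/749 = 1.9573; 321.00 × 1.9573 ≈ 628.29 px.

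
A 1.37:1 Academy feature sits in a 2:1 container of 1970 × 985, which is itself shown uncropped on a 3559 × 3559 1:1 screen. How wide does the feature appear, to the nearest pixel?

2438 px

First fit — 1.37:1 Academy into 1970×985 spans the height: 1349.45 × 985.00.
2:1 in 3559×3559: fills the width, so the intermediate becomes 3559.00 × 1779.50 — a scale of ×1.8066.
The feature scales with it: width 1349.45 × 1.8066 ≈ 2437.91.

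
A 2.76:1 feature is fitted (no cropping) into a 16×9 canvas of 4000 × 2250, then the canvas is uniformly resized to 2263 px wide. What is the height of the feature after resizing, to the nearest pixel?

In the 4000×2250 frame the feature fills the width: height = 4000 / 2.760 ≈ 1449.28 px.
Resizing to 2263 px wide multiplies everything by 0.5657: 1449.28 → 819.93 px.

820 px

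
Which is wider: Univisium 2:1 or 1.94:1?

Univisium 2:1 = 2 and 1.94; 2 > 1.94.

Univisium 2:1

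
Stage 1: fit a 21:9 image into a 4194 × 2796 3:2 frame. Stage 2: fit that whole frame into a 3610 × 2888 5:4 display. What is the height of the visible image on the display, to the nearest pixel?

1547 px

First fit — 21:9 into 4194×2796 spans the width: 4194.00 × 1797.43.
3:2 in 3610×2888: fills the width, so the intermediate becomes 3610.00 × 2406.67 — a scale of ×0.8608.
Applying the same ×0.8608: 1797.43 → 1547.14.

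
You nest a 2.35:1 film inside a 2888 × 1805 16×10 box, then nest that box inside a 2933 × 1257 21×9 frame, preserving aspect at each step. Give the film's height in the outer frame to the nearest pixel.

2.35:1 in 2888×1805: fills the width, so the film is 2888.00 × 1228.94.
Second fit — the 16×10 canvas into 2933×1257 spans the height: 2011.20 × 1257.00 (×0.6964 from 2888×1805).
So the film's height is 1228.94 × 0.6964 ≈ 855.83.

856 px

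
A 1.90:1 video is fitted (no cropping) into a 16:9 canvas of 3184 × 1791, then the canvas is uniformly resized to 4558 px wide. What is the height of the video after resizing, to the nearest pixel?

2399 px

Fitted into 3184×1791, the video spans the width; its height is 3184 / 1.900 ≈ 1675.79 px.
Resizing to 4558 px wide multiplies everything by 1.4315: 1675.79 → 2398.95 px.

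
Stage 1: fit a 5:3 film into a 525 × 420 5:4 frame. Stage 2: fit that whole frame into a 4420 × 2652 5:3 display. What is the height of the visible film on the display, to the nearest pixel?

1989 px

First fit — 5:3 into 525×420 spans the width: 525.00 × 315.00.
Second fit — the 5:4 canvas into 4420×2652 spans the height: 3315.00 × 2652.00 (×6.3143 from 525×420).
The film scales with it: height 315.00 × 6.3143 ≈ 1989.00.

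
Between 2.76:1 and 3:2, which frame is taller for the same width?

3:2

2.76 and 3:2 = 1.5; 2.76 > 1.5. The smaller width-to-height ratio is the taller frame.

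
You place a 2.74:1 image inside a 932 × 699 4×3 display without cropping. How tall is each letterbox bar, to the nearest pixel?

179 px

Since 2.740 > 1.333, the image is width-limited.
That makes the image 340.15 px tall (932 / 2.740).
Leftover height: 699 − 340.15 = 358.85 px → 179.43 each side.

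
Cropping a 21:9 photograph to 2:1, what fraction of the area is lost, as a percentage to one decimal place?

2:1 is narrower than 21:9, so the crop keeps the full height and trims the width.
Area ratio = (2.000)/(2.333) = 85.71%; the remaining 14.29% is cropped out.

14.3%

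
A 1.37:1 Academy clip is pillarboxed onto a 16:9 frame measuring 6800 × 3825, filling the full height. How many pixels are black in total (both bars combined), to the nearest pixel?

Content width = 3825 × 1.370 ≈ 5240.2500 px.
Leftover width: 6800 − 5240.2500 = 1559.7500 px.
Bar area = 1559.7500 × 3825 ≈ 5966044 px.

5966044 pixels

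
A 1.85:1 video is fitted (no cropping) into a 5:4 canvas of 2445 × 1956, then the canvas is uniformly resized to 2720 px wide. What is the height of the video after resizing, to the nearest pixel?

1470 px

Fitted into 2445×1956, the video spans the width; its height is 2445 / 1.850 ≈ 1321.62 px.
The frame scales by 2720/2445 = 1.1125; 1321.62 × 1.1125 ≈ 1470.27 px.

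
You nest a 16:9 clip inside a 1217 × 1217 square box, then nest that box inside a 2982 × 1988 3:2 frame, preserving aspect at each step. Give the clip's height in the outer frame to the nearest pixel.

1118 px

First fit — 16:9 into 1217×1217 spans the width: 1217.00 × 684.56.
Second fit — the square canvas into 2982×1988 spans the height: 1988.00 × 1988.00 (×1.6335 from 1217×1217).
The clip scales with it: height 684.56 × 1.6335 ≈ 1118.25.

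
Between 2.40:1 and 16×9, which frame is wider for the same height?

2.4 and 16×9 = 1.778; 2.4 > 1.778.

2.40:1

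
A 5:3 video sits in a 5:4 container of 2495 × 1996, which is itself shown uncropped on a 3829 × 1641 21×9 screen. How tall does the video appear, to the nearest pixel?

1231 px

First fit — 5:3 into 2495×1996 spans the width: 2495.00 × 1497.00.
5:4 in 3829×1641: fills the height, so the intermediate becomes 2051.25 × 1641.00 — a scale of ×0.8221.
The video scales with it: height 1497.00 × 0.8221 ≈ 1230.75.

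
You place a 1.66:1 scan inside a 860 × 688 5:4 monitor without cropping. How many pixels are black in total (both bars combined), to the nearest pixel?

146138 pixels

Since 1.660 > 1.250, the scan is width-limited.
That makes the image 518.0723 px tall (860 / 1.660).
Black = 688 − 518.0723 = 169.9277 px.
That's 169.9277 × 860 ≈ 146138 black pixels.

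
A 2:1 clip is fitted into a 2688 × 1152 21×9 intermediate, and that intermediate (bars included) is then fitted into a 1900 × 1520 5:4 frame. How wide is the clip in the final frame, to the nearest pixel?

1629 px

2:1 in 2688×1152: fills the height, so the clip is 2304.00 × 1152.00.
Second fit — the 21×9 canvas into 1900×1520 spans the width: 1900.00 × 814.29 (×0.7068 from 2688×1152).
The clip scales with it: width 2304.00 × 0.7068 ≈ 1628.57.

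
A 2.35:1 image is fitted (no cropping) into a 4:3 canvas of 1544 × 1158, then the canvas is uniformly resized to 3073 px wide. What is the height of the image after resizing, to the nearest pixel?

Fitted into 1544×1158, the image spans the width; its height is 1544 / 2.350 ≈ 657.02 px.
The frame scales by 3073/1544 = 1.9903; 657.02 × 1.9903 ≈ 1307.66 px.

1308 px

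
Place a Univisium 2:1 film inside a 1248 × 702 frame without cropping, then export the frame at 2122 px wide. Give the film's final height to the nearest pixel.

At 1248×702 the film is width-limited, so height = 1248 × 1/2 ≈ 624.00 px.
The frame scales by 2122/1248 = 1.7003; 624.00 × 1.7003 ≈ 1061.00 px.

1061 px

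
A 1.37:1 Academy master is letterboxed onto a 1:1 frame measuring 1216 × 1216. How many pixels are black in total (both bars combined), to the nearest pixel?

Since 1.370 > 1.000, the master is width-limited.
That makes the image 887.5912 px tall (1216 / 1.370).
1216 − 887.5912 = 328.4088 px of bars.
Across the 1216-px span: 328.4088 × 1216 ≈ 399345 px.

399345 pixels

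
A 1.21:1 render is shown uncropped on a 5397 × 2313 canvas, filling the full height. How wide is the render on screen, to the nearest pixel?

That makes the image 2798.73 px wide (2313 × 1.210).

2799 px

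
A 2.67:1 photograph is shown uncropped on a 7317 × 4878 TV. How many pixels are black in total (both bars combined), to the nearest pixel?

Since 2.670 > 1.500, the photograph is width-limited.
That makes the image 2740.4494 px tall (7317 / 2.670).
Black = 4878 − 2740.4494 = 2137.5506 px.
Bar area = 2137.5506 × 7317 ≈ 15640457 px.

15640457 pixels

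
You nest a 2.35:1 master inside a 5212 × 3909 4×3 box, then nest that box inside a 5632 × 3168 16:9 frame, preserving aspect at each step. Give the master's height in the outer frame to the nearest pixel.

1797 px

Inside the 5212×3909 canvas the master is width-limited at 5212.00 × 2217.87.
Second fit — the 4×3 canvas into 5632×3168 spans the height: 4224.00 × 3168.00 (×0.8104 from 5212×3909).
So the master's height is 2217.87 × 0.8104 ≈ 1797.45.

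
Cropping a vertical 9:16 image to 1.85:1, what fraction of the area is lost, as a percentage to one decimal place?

69.6%

1.85:1 is wider than vertical 9:16, so the crop keeps the full width and trims the height.
Fraction kept = (0.562)/(1.850) ≈ 30.41%, so 69.59% is lost.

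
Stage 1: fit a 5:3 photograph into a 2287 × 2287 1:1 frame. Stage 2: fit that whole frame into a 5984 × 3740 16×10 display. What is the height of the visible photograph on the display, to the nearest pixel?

2244 px

Inside the 2287×2287 canvas the photograph is width-limited at 2287.00 × 1372.20.
Second fit — the 1:1 canvas into 5984×3740 spans the height: 3740.00 × 3740.00 (×1.6353 from 2287×2287).
The photograph scales with it: height 1372.20 × 1.6353 ≈ 2244.00.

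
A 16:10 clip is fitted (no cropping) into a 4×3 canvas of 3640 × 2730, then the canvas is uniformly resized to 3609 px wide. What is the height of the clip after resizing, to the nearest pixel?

Fitted into 3640×2730, the clip spans the width; its height is 3640 × 10/16 ≈ 2275.00 px.
Resizing to 3609 px wide multiplies everything by 0.9915: 2275.00 → 2255.62 px.

2256 px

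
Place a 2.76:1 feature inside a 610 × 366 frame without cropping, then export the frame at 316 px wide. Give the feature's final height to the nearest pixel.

Fitted into 610×366, the feature spans the width; its height is 610 / 2.760 ≈ 221.01 px.
The frame scales by 316/610 = 0.5180; 221.01 × 0.5180 ≈ 114.49 px.

114 px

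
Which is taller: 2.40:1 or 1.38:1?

2.4 and 1.38; 2.4 > 1.38. The smaller width-to-height ratio is the taller frame.

1.38:1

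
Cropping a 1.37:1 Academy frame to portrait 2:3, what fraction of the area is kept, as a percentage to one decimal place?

48.7%

Going from 1.37:1 Academy to portrait 2:3 means cutting width while keeping height.
(0.667)/(1.370) ≈ 0.487 of the area survives.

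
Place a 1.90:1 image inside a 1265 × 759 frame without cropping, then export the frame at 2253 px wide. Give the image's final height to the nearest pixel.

In the 1265×759 frame the image fills the width: height = 1265 / 1.900 ≈ 665.79 px.
Resizing to 2253 px wide multiplies everything by 1.7810: 665.79 → 1185.79 px.

1186 px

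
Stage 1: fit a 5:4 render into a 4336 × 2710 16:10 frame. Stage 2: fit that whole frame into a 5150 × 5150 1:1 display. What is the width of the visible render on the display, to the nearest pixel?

5:4 in 4336×2710: fills the height, so the render is 3387.50 × 2710.00.
16:10 in 5150×5150: fills the width, so the intermediate becomes 5150.00 × 3218.75 — a scale of ×1.1877.
The render scales with it: width 3387.50 × 1.1877 ≈ 4023.44.

4023 px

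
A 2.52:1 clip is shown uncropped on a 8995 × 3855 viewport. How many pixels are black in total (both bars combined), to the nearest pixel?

2568572 pixels

2.52:1 is wider than 21×9, so it spans the full width.
The clip is 8995 / 2.520 ≈ 3569.4444 px tall.
3855 − 3569.4444 = 285.5556 px of bars.
That's 285.5556 × 8995 ≈ 2568572 black pixels.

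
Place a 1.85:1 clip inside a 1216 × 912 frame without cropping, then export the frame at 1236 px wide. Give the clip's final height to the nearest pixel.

At 1216×912 the clip is width-limited, so height = 1216 / 1.850 ≈ 657.30 px.
Resizing to 1236 px wide multiplies everything by 1.0164: 657.30 → 668.11 px.

668 px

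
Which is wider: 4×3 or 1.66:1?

1.66:1

4×3 = 1.333 and 1.66; 1.66 > 1.333.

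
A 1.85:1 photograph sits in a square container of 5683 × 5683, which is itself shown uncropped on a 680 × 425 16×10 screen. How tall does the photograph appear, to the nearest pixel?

Inside the 5683×5683 canvas the photograph is width-limited at 5683.00 × 3071.89.
The square canvas is height-limited in 680×425, giving 425.00 × 425.00; scale factor 0.0748.
So the photograph's height is 3071.89 × 0.0748 ≈ 229.73.

230 px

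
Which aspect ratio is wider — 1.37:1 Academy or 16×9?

16×9

1.37 and 16×9 = 1.778; 1.778 > 1.37.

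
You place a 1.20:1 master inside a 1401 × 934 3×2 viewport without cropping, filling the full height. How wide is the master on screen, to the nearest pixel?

1121 px

The master is 934 × 1.200 ≈ 1120.80 px wide.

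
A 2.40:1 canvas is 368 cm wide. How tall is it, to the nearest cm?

368 / 2.400 = 153.33.

153 cm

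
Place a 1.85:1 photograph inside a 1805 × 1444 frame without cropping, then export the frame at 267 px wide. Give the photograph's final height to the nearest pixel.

144 px

Fitted into 1805×1444, the photograph spans the width; its height is 1805 / 1.850 ≈ 975.68 px.
The frame scales by 267/1805 = 0.1479; 975.68 × 0.1479 ≈ 144.32 px.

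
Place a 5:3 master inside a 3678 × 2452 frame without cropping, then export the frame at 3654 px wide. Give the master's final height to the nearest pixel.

Fitted into 3678×2452, the master spans the width; its height is 3678 × 3/5 ≈ 2206.80 px.
Resizing to 3654 px wide multiplies everything by 0.9935: 2206.80 → 2192.40 px.

2192 px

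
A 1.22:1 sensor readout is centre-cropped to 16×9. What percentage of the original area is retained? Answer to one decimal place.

Going from 1.22:1 to 16×9 means cutting height while keeping width.
Fraction kept = (1.220)/(1.778) ≈ 68.62%.

68.6%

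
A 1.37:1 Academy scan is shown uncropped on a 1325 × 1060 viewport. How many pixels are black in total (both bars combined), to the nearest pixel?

123022 pixels

1.37:1 Academy (1.370) > 5:4 (1.250), so the scan fills the width.
That makes the image 967.1533 px tall (1325 / 1.370).
Black = 1060 − 967.1533 = 92.8467 px.
Across the 1325-px span: 92.8467 × 1325 ≈ 123022 px.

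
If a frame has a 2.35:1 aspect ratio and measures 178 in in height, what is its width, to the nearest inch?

418 in

178 × 2.350 = 418.30.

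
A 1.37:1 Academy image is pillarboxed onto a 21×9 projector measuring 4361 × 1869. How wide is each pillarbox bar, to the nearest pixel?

Since 1.370 < 2.333, the image is height-limited.
The image is 1869 × 1.370 ≈ 2560.53 px wide.
Leftover width: 4361 − 2560.53 = 1800.47 px → 900.24 each side.

900 px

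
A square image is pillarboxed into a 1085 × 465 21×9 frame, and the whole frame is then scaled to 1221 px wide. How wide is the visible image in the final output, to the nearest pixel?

In the 1085×465 frame the image fills the height: width = 465 × 1/1 ≈ 465.00 px.
The frame scales by 1221/1085 = 1.1253; 465.00 × 1.1253 ≈ 523.29 px.

523 px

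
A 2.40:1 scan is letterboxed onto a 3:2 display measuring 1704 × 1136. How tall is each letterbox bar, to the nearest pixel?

213 px

2.40:1 (2.400) > 3:2 (1.500), so the scan fills the width.
The scan is 1704 / 2.400 ≈ 710.00 px tall.
1136 − 710.00 = 426.00 px of bars (213.00 each).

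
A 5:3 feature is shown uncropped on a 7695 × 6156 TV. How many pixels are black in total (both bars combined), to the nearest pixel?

11842605 pixels

5:3 (1.667) > 5:4 (1.250), so the feature fills the width.
Content height = 7695 × 3/5 ≈ 4617.0000 px.
Leftover height: 6156 − 4617.0000 = 1539.0000 px.
That's 1539.0000 × 7695 ≈ 11842605 black pixels.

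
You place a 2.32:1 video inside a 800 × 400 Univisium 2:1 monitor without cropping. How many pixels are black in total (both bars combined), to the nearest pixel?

Since 2.320 > 2.000, the video is width-limited.
The video is 800 / 2.320 ≈ 344.8276 px tall.
400 − 344.8276 = 55.1724 px of bars.
Bar area = 55.1724 × 800 ≈ 44138 px.

44138 pixels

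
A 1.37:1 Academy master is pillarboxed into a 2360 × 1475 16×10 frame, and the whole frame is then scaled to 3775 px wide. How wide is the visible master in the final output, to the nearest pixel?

3232 px

In the 2360×1475 frame the master fills the height: width = 1475 × 1.370 ≈ 2020.75 px.
Resizing to 3775 px wide multiplies everything by 1.5996: 2020.75 → 3232.34 px.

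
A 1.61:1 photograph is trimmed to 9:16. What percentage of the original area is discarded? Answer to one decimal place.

Going from 1.61:1 to 9:16 means cutting width while keeping height.
Area ratio = (0.562)/(1.610) = 34.94%; the remaining 65.06% is cropped out.

65.1%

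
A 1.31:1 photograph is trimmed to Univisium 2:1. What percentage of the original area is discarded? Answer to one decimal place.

34.5%

The width stays; only height is cut (since Univisium 2:1 is wider than 1.31:1).
Fraction kept = (1.310)/(2.000) ≈ 65.50%, so 34.50% is lost.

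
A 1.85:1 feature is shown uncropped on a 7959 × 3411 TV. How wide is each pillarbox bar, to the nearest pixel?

1.85:1 (1.850) < 21×9 (2.333), so the feature fills the height.
Content width = 3411 × 1.850 ≈ 6310.35 px.
7959 − 6310.35 = 1648.65 px of bars (824.33 each).

824 px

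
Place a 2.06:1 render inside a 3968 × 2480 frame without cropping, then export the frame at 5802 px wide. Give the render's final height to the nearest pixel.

At 3968×2480 the render is width-limited, so height = 3968 / 2.060 ≈ 1926.21 px.
Resizing to 5802 px wide multiplies everything by 1.4622: 1926.21 → 2816.50 px.

2817 px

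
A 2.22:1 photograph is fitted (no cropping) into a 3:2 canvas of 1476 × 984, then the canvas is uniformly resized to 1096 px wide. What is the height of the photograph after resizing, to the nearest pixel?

494 px

Fitted into 1476×984, the photograph spans the width; its height is 1476 / 2.220 ≈ 664.86 px.
Scaling 1476 → 1096 is ×0.7425, so the height becomes 664.86 × 0.7425 ≈ 493.69 px.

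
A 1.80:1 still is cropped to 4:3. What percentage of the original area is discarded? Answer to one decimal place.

The height stays; only width is cut (since 4:3 is narrower than 1.80:1).
(1.333)/(1.800) ≈ 0.741 of the area survives, leaving 25.93% discarded.

25.9%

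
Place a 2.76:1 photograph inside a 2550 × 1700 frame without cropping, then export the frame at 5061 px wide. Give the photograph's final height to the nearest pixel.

Fitted into 2550×1700, the photograph spans the width; its height is 2550 / 2.760 ≈ 923.91 px.
Resizing to 5061 px wide multiplies everything by 1.9847: 923.91 → 1833.70 px.

1834 px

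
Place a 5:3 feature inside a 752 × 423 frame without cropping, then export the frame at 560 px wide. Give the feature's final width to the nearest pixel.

525 px

In the 752×423 frame the feature fills the height: width = 423 × 5/3 ≈ 705.00 px.
The frame scales by 560/752 = 0.7447; 705.00 × 0.7447 ≈ 525.00 px.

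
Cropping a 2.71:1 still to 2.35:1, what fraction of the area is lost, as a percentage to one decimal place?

13.3%

Going from 2.71:1 to 2.35:1 means cutting width while keeping height.
Fraction kept = (2.350)/(2.710) ≈ 86.72%, so 13.28% is lost.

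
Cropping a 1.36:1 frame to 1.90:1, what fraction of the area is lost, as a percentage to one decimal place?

1.90:1 is wider than 1.36:1, so the crop keeps the full width and trims the height.
(1.360)/(1.900) ≈ 0.716 of the area survives, leaving 28.42% discarded.

28.4%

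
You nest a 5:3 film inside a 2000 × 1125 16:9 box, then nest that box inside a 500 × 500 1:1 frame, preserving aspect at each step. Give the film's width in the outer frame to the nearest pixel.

First fit — 5:3 into 2000×1125 spans the height: 1875.00 × 1125.00.
16:9 in 500×500: fills the width, so the intermediate becomes 500.00 × 281.25 — a scale of ×0.2500.
So the film's width is 1875.00 × 0.2500 ≈ 468.75.

469 px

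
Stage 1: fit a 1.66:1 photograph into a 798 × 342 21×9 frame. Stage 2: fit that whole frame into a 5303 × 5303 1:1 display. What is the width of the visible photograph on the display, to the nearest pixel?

First fit — 1.66:1 into 798×342 spans the height: 567.72 × 342.00.
21×9 in 5303×5303: fills the width, so the intermediate becomes 5303.00 × 2272.71 — a scale of ×6.6454.
So the photograph's width is 567.72 × 6.6454 ≈ 3772.71.

3773 px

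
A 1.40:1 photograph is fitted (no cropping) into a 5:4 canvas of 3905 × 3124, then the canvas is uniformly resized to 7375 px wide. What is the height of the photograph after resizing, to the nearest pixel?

5268 px

At 3905×3124 the photograph is width-limited, so height = 3905 / 1.400 ≈ 2789.29 px.
The frame scales by 7375/3905 = 1.8886; 2789.29 × 1.8886 ≈ 5267.86 px.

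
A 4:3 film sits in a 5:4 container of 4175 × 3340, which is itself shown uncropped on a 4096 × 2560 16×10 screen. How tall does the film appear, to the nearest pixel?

4:3 in 4175×3340: fills the width, so the film is 4175.00 × 3131.25.
Second fit — the 5:4 canvas into 4096×2560 spans the height: 3200.00 × 2560.00 (×0.7665 from 4175×3340).
Applying the same ×0.7665: 3131.25 → 2400.00.

2400 px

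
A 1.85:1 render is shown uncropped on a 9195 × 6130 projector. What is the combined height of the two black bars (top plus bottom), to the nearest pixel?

Since 1.850 > 1.500, the render is width-limited.
That makes the image 4970.27 px tall (9195 / 1.850).
Black = 6130 − 4970.27 = 1159.73 px.

1160 px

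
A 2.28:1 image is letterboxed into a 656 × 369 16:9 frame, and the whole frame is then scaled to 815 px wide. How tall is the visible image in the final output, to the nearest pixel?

357 px

Fitted into 656×369, the image spans the width; its height is 656 / 2.280 ≈ 287.72 px.
Scaling 656 → 815 is ×1.2424, so the height becomes 287.72 × 1.2424 ≈ 357.46 px.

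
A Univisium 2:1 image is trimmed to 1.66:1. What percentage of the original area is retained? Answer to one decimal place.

83.0%

Going from Univisium 2:1 to 1.66:1 means cutting width while keeping height.
Area ratio = (1.660)/(2.000) = 83.00% retained.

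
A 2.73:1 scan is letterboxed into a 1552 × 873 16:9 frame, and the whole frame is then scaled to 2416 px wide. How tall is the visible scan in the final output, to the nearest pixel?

In the 1552×873 frame the scan fills the width: height = 1552 / 2.730 ≈ 568.50 px.
Scaling 1552 → 2416 is ×1.5567, so the height becomes 568.50 × 1.5567 ≈ 884.98 px.

885 px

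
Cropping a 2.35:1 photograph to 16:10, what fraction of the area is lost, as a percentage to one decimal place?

31.9%

The height stays; only width is cut (since 16:10 is narrower than 2.35:1).
Fraction kept = (1.600)/(2.350) ≈ 68.09%, so 31.91% is lost.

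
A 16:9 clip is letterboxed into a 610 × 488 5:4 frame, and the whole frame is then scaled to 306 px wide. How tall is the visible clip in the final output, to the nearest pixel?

At 610×488 the clip is width-limited, so height = 610 × 9/16 ≈ 343.12 px.
Resizing to 306 px wide multiplies everything by 0.5016: 343.12 → 172.12 px.

172 px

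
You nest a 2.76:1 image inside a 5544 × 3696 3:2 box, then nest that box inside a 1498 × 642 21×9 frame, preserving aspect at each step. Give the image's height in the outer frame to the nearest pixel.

349 px

First fit — 2.76:1 into 5544×3696 spans the width: 5544.00 × 2008.70.
The 3:2 canvas is height-limited in 1498×642, giving 963.00 × 642.00; scale factor 0.1737.
Applying the same ×0.1737: 2008.70 → 348.91.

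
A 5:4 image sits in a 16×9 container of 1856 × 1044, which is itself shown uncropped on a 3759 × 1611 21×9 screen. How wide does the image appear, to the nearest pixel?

5:4 in 1856×1044: fills the height, so the image is 1305.00 × 1044.00.
The 16×9 canvas is height-limited in 3759×1611, giving 2864.00 × 1611.00; scale factor 1.5431.
The image scales with it: width 1305.00 × 1.5431 ≈ 2013.75.

2014 px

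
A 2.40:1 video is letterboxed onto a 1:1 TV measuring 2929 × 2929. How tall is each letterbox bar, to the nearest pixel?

854 px

Since 2.400 > 1.000, the video is width-limited.
The video is 2929 / 2.400 ≈ 1220.42 px tall.
Black = 2929 − 1220.42 = 1708.58 px, or 854.29 per bar.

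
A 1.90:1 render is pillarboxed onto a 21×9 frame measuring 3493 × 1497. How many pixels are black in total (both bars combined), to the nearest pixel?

971104 pixels

Since 1.900 < 2.333, the render is height-limited.
The render is 1497 × 1.900 ≈ 2844.3000 px wide.
3493 − 2844.3000 = 648.7000 px of bars.
That's 648.7000 × 1497 ≈ 971104 black pixels.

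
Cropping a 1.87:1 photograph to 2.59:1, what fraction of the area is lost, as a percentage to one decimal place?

27.8%

Going from 1.87:1 to 2.59:1 means cutting height while keeping width.
(1.870)/(2.590) ≈ 0.722 of the area survives, leaving 27.80% discarded.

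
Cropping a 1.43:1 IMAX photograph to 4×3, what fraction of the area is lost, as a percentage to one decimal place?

6.8%

Going from 1.43:1 IMAX to 4×3 means cutting width while keeping height.
(1.333)/(1.430) ≈ 0.932 of the area survives, leaving 6.76% discarded.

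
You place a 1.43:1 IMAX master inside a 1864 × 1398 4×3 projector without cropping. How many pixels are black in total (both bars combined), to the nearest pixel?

1.43:1 IMAX is wider than 4×3, so it spans the full width.
The master is 1864 / 1.430 ≈ 1303.4965 px tall.
Leftover height: 1398 − 1303.4965 = 94.5035 px.
That's 94.5035 × 1864 ≈ 176155 black pixels.

176155 pixels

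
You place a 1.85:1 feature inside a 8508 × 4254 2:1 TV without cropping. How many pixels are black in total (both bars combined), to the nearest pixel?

2714477 pixels

1.85:1 (1.850) < 2:1 (2.000), so the feature fills the height.
That makes the image 7869.9000 px wide (4254 × 1.850).
Black = 8508 − 7869.9000 = 638.1000 px.
Bar area = 638.1000 × 4254 ≈ 2714477 px.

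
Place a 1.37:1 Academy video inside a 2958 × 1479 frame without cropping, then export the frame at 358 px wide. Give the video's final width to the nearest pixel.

In the 2958×1479 frame the video fills the height: width = 1479 × 1.370 ≈ 2026.23 px.
Resizing to 358 px wide multiplies everything by 0.1210: 2026.23 → 245.23 px.

245 px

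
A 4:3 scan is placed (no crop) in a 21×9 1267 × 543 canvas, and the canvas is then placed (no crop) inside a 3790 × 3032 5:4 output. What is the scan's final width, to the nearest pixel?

4:3 in 1267×543: fills the height, so the scan is 724.00 × 543.00.
Second fit — the 21×9 canvas into 3790×3032 spans the width: 3790.00 × 1624.29 (×2.9913 from 1267×543).
So the scan's width is 724.00 × 2.9913 ≈ 2165.71.

2166 px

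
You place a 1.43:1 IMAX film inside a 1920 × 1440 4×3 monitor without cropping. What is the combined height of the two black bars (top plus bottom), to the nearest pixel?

Since 1.430 > 1.333, the film is width-limited.
The film is 1920 / 1.430 ≈ 1342.66 px tall.
Black = 1440 − 1342.66 = 97.34 px.

97 px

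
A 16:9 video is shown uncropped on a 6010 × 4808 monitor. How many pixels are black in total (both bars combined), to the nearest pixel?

16:9 (1.778) > 5:4 (1.250), so the video fills the width.
Content height = 6010 × 9/16 ≈ 3380.6250 px.
Leftover height: 4808 − 3380.6250 = 1427.3750 px.
That's 1427.3750 × 6010 ≈ 8578524 black pixels.

8578524 pixels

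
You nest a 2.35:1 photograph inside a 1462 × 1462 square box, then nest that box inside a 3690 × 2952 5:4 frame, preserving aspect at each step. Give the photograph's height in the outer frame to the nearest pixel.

Inside the 1462×1462 canvas the photograph is width-limited at 1462.00 × 622.13.
square in 3690×2952: fills the height, so the intermediate becomes 2952.00 × 2952.00 — a scale of ×2.0192.
So the photograph's height is 622.13 × 2.0192 ≈ 1256.17.

1256 px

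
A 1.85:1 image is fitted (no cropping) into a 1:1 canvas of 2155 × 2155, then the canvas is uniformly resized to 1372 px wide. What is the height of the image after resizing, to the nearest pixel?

Fitted into 2155×2155, the image spans the width; its height is 2155 / 1.850 ≈ 1164.86 px.
The frame scales by 1372/2155 = 0.6367; 1164.86 × 0.6367 ≈ 741.62 px.

742 px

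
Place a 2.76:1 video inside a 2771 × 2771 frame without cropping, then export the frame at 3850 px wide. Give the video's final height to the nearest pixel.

1395 px

In the 2771×2771 frame the video fills the width: height = 2771 / 2.760 ≈ 1003.99 px.
The frame scales by 3850/2771 = 1.3894; 1003.99 × 1.3894 ≈ 1394.93 px.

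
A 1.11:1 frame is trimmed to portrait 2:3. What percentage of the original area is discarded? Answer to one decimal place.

39.9%

Going from 1.11:1 to portrait 2:3 means cutting width while keeping height.
Fraction kept = (0.667)/(1.110) ≈ 60.06%, so 39.94% is lost.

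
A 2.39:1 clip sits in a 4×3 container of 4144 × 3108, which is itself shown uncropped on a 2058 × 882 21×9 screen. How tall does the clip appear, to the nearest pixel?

2.39:1 in 4144×3108: fills the width, so the clip is 4144.00 × 1733.89.
The 4×3 canvas is height-limited in 2058×882, giving 1176.00 × 882.00; scale factor 0.2838.
The clip scales with it: height 1733.89 × 0.2838 ≈ 492.05.

492 px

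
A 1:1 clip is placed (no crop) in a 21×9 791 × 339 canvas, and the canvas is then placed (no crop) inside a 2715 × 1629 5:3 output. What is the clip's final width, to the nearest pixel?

1164 px

Inside the 791×339 canvas the clip is height-limited at 339.00 × 339.00.
The 21×9 canvas is width-limited in 2715×1629, giving 2715.00 × 1163.57; scale factor 3.4324.
So the clip's width is 339.00 × 3.4324 ≈ 1163.57.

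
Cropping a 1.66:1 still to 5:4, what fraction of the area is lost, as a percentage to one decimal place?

24.7%

The height stays; only width is cut (since 5:4 is narrower than 1.66:1).
Fraction kept = (1.250)/(1.660) ≈ 75.30%, so 24.70% is lost.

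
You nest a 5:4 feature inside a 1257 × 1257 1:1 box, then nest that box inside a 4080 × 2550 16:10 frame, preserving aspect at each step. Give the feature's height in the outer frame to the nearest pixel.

2040 px

First fit — 5:4 into 1257×1257 spans the width: 1257.00 × 1005.60.
Second fit — the 1:1 canvas into 4080×2550 spans the height: 2550.00 × 2550.00 (×2.0286 from 1257×1257).
So the feature's height is 1005.60 × 2.0286 ≈ 2040.00.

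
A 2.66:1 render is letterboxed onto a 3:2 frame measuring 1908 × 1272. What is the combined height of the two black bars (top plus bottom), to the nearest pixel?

555 px

2.66:1 (2.660) > 3:2 (1.500), so the render fills the width.
Content height = 1908 / 2.660 ≈ 717.29 px.
Black = 1272 − 717.29 = 554.71 px.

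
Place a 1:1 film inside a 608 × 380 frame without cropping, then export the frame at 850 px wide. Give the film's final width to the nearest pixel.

531 px

At 608×380 the film is height-limited, so width = 380 × 1/1 ≈ 380.00 px.
Resizing to 850 px wide multiplies everything by 1.3980: 380.00 → 531.25 px.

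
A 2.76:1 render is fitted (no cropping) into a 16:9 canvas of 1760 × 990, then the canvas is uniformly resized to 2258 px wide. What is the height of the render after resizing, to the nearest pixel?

818 px

Fitted into 1760×990, the render spans the width; its height is 1760 / 2.760 ≈ 637.68 px.
The frame scales by 2258/1760 = 1.2830; 637.68 × 1.2830 ≈ 818.12 px.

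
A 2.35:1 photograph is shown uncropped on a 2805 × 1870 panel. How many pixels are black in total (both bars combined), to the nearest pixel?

1897254 pixels

Since 2.350 > 1.500, the photograph is width-limited.
The photograph is 2805 / 2.350 ≈ 1193.6170 px tall.
1870 − 1193.6170 = 676.3830 px of bars.
That's 676.3830 × 2805 ≈ 1897254 black pixels.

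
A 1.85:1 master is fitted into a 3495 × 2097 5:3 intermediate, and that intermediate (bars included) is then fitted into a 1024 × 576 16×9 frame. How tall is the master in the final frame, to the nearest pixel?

1.85:1 in 3495×2097: fills the width, so the master is 3495.00 × 1889.19.
Second fit — the 5:3 canvas into 1024×576 spans the height: 960.00 × 576.00 (×0.2747 from 3495×2097).
So the master's height is 1889.19 × 0.2747 ≈ 518.92.

519 px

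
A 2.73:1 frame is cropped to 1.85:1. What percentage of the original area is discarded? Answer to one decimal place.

Going from 2.73:1 to 1.85:1 means cutting width while keeping height.
(1.850)/(2.730) ≈ 0.678 of the area survives, leaving 32.23% discarded.

32.2%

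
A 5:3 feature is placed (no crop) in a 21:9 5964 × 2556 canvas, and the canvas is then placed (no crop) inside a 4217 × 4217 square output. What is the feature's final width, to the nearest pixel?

Inside the 5964×2556 canvas the feature is height-limited at 4260.00 × 2556.00.
The 21:9 canvas is width-limited in 4217×4217, giving 4217.00 × 1807.29; scale factor 0.7071.
Applying the same ×0.7071: 4260.00 → 3012.14.

3012 px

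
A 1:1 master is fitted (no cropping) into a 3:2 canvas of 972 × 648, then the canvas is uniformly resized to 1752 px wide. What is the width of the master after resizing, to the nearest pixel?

At 972×648 the master is height-limited, so width = 648 × 1/1 ≈ 648.00 px.
The frame scales by 1752/972 = 1.8025; 648.00 × 1.8025 ≈ 1168.00 px.

1168 px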